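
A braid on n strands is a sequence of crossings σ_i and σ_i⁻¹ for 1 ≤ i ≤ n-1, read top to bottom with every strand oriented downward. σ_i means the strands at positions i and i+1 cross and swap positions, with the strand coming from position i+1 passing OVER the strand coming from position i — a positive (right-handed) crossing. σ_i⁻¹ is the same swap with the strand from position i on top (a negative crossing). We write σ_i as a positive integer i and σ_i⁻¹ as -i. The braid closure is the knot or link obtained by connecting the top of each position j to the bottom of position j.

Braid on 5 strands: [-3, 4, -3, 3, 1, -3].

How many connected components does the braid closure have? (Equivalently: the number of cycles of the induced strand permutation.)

Track the strand permutation on 5 strands, starting from identity.
  step 1: s3^-1 swaps positions 3,4 -> [1 2 4 3 5]
  step 2: s4 swaps positions 4,5 -> [1 2 4 5 3]
  step 3: s3^-1 swaps positions 3,4 -> [1 2 5 4 3]
  step 4: s3 swaps positions 3,4 -> [1 2 4 5 3]
  step 5: s1 swaps positions 1,2 -> [2 1 4 5 3]
  step 6: s3^-1 swaps positions 3,4 -> [2 1 5 4 3]
Final permutation (position -> original strand): [2 1 5 4 3]
Closure components = cycle count of this permutation = 3.

Answer: 3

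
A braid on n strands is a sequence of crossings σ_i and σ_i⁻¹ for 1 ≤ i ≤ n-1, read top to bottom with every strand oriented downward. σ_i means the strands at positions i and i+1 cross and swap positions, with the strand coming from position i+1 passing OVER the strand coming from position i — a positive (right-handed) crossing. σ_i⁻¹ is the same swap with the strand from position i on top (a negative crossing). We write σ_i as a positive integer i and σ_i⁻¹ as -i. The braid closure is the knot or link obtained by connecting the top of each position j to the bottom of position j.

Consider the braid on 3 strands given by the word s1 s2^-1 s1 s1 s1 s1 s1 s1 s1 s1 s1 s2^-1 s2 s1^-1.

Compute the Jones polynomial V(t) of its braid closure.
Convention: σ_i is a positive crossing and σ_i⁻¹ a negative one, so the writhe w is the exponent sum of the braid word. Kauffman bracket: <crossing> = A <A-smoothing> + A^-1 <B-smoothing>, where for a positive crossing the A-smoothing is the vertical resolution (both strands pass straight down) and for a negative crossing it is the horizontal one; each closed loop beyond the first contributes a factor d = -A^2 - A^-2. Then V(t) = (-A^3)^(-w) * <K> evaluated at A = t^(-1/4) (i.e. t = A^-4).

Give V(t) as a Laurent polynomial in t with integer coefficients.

-t^13 + t^12 - t^11 + t^10 - t^9 + t^8 - t^7 + t^6 + t^4

Derivation:
The presented braid s1 s2^-1 s1 s1 s1 s1 s1 s1 s1 s1 s1 s2^-1 s2 s1^-1 on 3 strands reduces by inverse Markov moves (closure unchanged at each step):
  Deconjugate: the word is γ·β·γ⁻¹ with γ = s1 s2^-1 (prefix) and γ⁻¹ = s2 s1^-1 (suffix); strip both.
  Destabilize: the word has the form β·s2^-1 where s2^-1 occurs only as the final letter (β ∈ B_2); drop it and the last strand → 2 strands.
Reduced to β = s1 s1 s1 s1 s1 s1 s1 s1 s1 on 2 strands, 9 crossings.
Compute on β:
Braid: s1 s1 s1 s1 s1 s1 s1 s1 s1 on 2 strands, 9 crossings.
Writhe w = (#positive) - (#negative) = 9 - 0 = 9.
Computing the Kauffman bracket via state sum. There are 2^9 = 512 states.
For each crossing: s=0 is the vertical smoothing, s=1 horizontal. Crossing k contributes A^(sign_k * (1 - 2*s_k)); loop factor d = -A^2 - A^-2.
Tabulate the states by total A-exponent and number of loops L (A-exp: L × count):
  A^9: L=2 ×1
  A^7: L=1 ×9
  A^5: L=2 ×36
  A^3: L=3 ×84
  A^1: L=4 ×126
  A^-1: L=5 ×126
  A^-3: L=6 ×84
  A^-5: L=7 ×36
  A^-7: L=8 ×9
  A^-9: L=9 ×1
Each group contributes A^e * Σ count * d^(L-1):
Powers of d = -A^2 - A^-2: d^2 = A^4 + 2 + A^-4; d^3 = -A^6 - 3*A^2 - 3*A^-2 - A^-6; d^4 = A^8 + 4*A^4 + 6 + 4*A^-4 + A^-8; d^5 = -A^10 - 5*A^6 - 10*A^2 - 10*A^-2 - 5*A^-6 - A^-10; d^6 = A^12 + 6*A^8 + 15*A^4 + 20 + 15*A^-4 + 6*A^-8 + A^-12; d^7 = -A^14 - 7*A^10 - 21*A^6 - 35*A^2 - 35*A^-2 - 21*A^-6 - 7*A^-10 - A^-14; d^8 = A^16 + 8*A^12 + 28*A^8 + 56*A^4 + 70 + 56*A^-4 + 28*A^-8 + 8*A^-12 + A^-16.
  A^9 * (d) = -A^11 - A^7
  A^7 * (9) = 9*A^7
  A^5 * (36*d) = -36*A^7 - 36*A^3
  A^3 * (84*d^2) = 84*A^7 + 168*A^3 + 84*A^-1
  A^1 * (126*d^3) = -126*A^7 - 378*A^3 - 378*A^-1 - 126*A^-5
  A^-1 * (126*d^4) = 126*A^7 + 504*A^3 + 756*A^-1 + 504*A^-5 + 126*A^-9
  A^-3 * (84*d^5) = -84*A^7 - 420*A^3 - 840*A^-1 - 840*A^-5 - 420*A^-9 - 84*A^-13
  A^-5 * (36*d^6) = 36*A^7 + 216*A^3 + 540*A^-1 + 720*A^-5 + 540*A^-9 + 216*A^-13 + 36*A^-17
  A^-7 * (9*d^7) = -9*A^7 - 63*A^3 - 189*A^-1 - 315*A^-5 - 315*A^-9 - 189*A^-13 - 63*A^-17 - 9*A^-21
  A^-9 * (d^8) = A^7 + 8*A^3 + 28*A^-1 + 56*A^-5 + 70*A^-9 + 56*A^-13 + 28*A^-17 + 8*A^-21 + A^-25
Summing the groups: <K> = -A^11 - A^3 + A^-1 - A^-5 + A^-9 - A^-13 + A^-17 - A^-21 + A^-25
Normalise by the writhe: (-A^3)^(-w) = (-A^3)^(-9) = -A^-27, so f(A) = -A^-27 * <K> = A^-16 + A^-24 - A^-28 + A^-32 - A^-36 + A^-40 - A^-44 + A^-48 - A^-52.
Substitute A = t^(-1/4), i.e. A^e → t^(-e/4): V(t) = -t^13 + t^12 - t^11 + t^10 - t^9 + t^8 - t^7 + t^6 + t^4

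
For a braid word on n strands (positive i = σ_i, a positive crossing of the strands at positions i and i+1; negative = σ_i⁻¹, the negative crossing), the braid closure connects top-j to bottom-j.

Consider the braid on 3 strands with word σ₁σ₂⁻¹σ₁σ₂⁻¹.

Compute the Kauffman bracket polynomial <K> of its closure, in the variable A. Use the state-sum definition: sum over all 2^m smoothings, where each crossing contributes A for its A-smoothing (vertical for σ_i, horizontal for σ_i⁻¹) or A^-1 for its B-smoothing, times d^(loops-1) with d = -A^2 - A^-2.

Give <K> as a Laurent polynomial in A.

Braid: s1 s2^-1 s1 s2^-1 on 3 strands, 4 crossings.
Writhe w = (#positive) - (#negative) = 2 - 2 = 0.
Computing the Kauffman bracket via state sum. There are 2^4 = 16 states.
For each crossing: s=0 is the vertical smoothing, s=1 horizontal. Crossing k contributes A^(sign_k * (1 - 2*s_k)); loop factor d = -A^2 - A^-2.
  state 0000: A-exp=+0, loops=3, term = A^0 * d^2
  state 0001: A-exp=+2, loops=2, term = A^2 * d^1
  state 0010: A-exp=-2, loops=2, term = A^-2 * d^1
  state 0011: A-exp=+0, loops=1, term = A^0 * d^0
  state 0100: A-exp=+2, loops=2, term = A^2 * d^1
  state 0101: A-exp=+4, loops=3, term = A^4 * d^2
  state 0110: A-exp=+0, loops=1, term = A^0 * d^0
  state 0111: A-exp=+2, loops=2, term = A^2 * d^1
  state 1000: A-exp=-2, loops=2, term = A^-2 * d^1
  state 1001: A-exp=+0, loops=1, term = A^0 * d^0
  state 1010: A-exp=-4, loops=3, term = A^-4 * d^2
  state 1011: A-exp=-2, loops=2, term = A^-2 * d^1
  state 1100: A-exp=+0, loops=1, term = A^0 * d^0
  state 1101: A-exp=+2, loops=2, term = A^2 * d^1
  state 1110: A-exp=-2, loops=2, term = A^-2 * d^1
  state 1111: A-exp=+0, loops=1, term = A^0 * d^0
Collect the terms by A-exponent (count of states per loop number):
Powers of d = -A^2 - A^-2: d^2 = A^4 + 2 + A^-4.
  A^4 * (d^2) = A^8 + 2*A^4 + 1
  A^2 * (4*d) = -4*A^4 - 4
  A^0 * (5 + d^2) = A^4 + 7 + A^-4
  A^-2 * (4*d) = -4 - 4*A^-4
  A^-4 * (d^2) = 1 + 2*A^-4 + A^-8
Summing the groups: <K> = A^8 - A^4 + 1 - A^-4 + A^-8

Answer: A^8 - A^4 + 1 - A^-4 + A^-8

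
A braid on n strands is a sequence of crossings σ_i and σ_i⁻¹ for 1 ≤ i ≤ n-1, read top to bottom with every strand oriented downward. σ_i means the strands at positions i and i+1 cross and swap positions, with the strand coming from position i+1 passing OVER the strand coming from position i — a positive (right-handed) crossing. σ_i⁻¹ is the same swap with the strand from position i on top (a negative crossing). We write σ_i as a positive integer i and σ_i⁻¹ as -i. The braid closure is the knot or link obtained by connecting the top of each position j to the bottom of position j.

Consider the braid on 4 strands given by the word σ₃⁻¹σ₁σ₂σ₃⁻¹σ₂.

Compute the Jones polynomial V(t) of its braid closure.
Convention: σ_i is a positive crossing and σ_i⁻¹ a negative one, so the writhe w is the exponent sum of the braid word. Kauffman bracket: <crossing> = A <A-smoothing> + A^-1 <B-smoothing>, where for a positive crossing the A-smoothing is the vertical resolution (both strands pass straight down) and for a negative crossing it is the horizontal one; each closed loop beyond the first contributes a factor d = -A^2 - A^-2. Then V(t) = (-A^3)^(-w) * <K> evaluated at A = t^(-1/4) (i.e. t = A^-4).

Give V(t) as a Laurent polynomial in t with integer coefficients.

t^2 - t + 1 - t^-1 + t^-2

Derivation:
Braid: s3^-1 s1 s2 s3^-1 s2 on 4 strands, 5 crossings.
Writhe w = (#positive) - (#negative) = 3 - 2 = 1.
Computing the Kauffman bracket via state sum. There are 2^5 = 32 states.
Smooth each crossing (0=||, 1=⌣⌢); contribution A^(Σ sign_k(1-2s_k)) * d^(L-1).
  state 00000: A-exp=+1, loops=4, term = A^1 * d^3
  state 00001: A-exp=-1, loops=3, term = A^-1 * d^2
  state 00010: A-exp=+3, loops=3, term = A^3 * d^2
  state 00011: A-exp=+1, loops=2, term = A^1 * d^1
  state 00100: A-exp=-1, loops=3, term = A^-1 * d^2
  state 00101: A-exp=-3, loops=4, term = A^-3 * d^3
  state 00110: A-exp=+1, loops=2, term = A^1 * d^1
  state 00111: A-exp=-1, loops=3, term = A^-1 * d^2
  state 01000: A-exp=-1, loops=3, term = A^-1 * d^2
  state 01001: A-exp=-3, loops=2, term = A^-3 * d^1
  state 01010: A-exp=+1, loops=2, term = A^1 * d^1
  state 01011: A-exp=-1, loops=1, term = A^-1 * d^0
  state 01100: A-exp=-3, loops=2, term = A^-3 * d^1
  state 01101: A-exp=-5, loops=3, term = A^-5 * d^2
  state 01110: A-exp=-1, loops=1, term = A^-1 * d^0
  state 01111: A-exp=-3, loops=2, term = A^-3 * d^1
  state 10000: A-exp=+3, loops=3, term = A^3 * d^2
  state 10001: A-exp=+1, loops=2, term = A^1 * d^1
  state 10010: A-exp=+5, loops=4, term = A^5 * d^3
  state 10011: A-exp=+3, loops=3, term = A^3 * d^2
  state 10100: A-exp=+1, loops=2, term = A^1 * d^1
  state 10101: A-exp=-1, loops=3, term = A^-1 * d^2
  state 10110: A-exp=+3, loops=3, term = A^3 * d^2
  state 10111: A-exp=+1, loops=2, term = A^1 * d^1
  state 11000: A-exp=+1, loops=2, term = A^1 * d^1
  state 11001: A-exp=-1, loops=1, term = A^-1 * d^0
  state 11010: A-exp=+3, loops=3, term = A^3 * d^2
  state 11011: A-exp=+1, loops=2, term = A^1 * d^1
  state 11100: A-exp=-1, loops=1, term = A^-1 * d^0
  state 11101: A-exp=-3, loops=2, term = A^-3 * d^1
  state 11110: A-exp=+1, loops=2, term = A^1 * d^1
  state 11111: A-exp=-1, loops=1, term = A^-1 * d^0
Collect the terms by A-exponent (count of states per loop number):
Powers of d = -A^2 - A^-2: d^2 = A^4 + 2 + A^-4; d^3 = -A^6 - 3*A^2 - 3*A^-2 - A^-6.
  A^5 * (d^3) = -A^11 - 3*A^7 - 3*A^3 - A^-1
  A^3 * (5*d^2) = 5*A^7 + 10*A^3 + 5*A^-1
  A^1 * (9*d + d^3) = -A^7 - 12*A^3 - 12*A^-1 - A^-5
  A^-1 * (5 + 5*d^2) = 5*A^3 + 15*A^-1 + 5*A^-5
  A^-3 * (4*d + d^3) = -A^3 - 7*A^-1 - 7*A^-5 - A^-9
  A^-5 * (d^2) = A^-1 + 2*A^-5 + A^-9
Summing the groups: <K> = -A^11 + A^7 - A^3 + A^-1 - A^-5
Normalise by the writhe: (-A^3)^(-w) = (-A^3)^(-1) = -A^-3, so f(A) = -A^-3 * <K> = A^8 - A^4 + 1 - A^-4 + A^-8.
Substitute A = t^(-1/4), i.e. A^e → t^(-e/4): V(t) = t^2 - t + 1 - t^-1 + t^-2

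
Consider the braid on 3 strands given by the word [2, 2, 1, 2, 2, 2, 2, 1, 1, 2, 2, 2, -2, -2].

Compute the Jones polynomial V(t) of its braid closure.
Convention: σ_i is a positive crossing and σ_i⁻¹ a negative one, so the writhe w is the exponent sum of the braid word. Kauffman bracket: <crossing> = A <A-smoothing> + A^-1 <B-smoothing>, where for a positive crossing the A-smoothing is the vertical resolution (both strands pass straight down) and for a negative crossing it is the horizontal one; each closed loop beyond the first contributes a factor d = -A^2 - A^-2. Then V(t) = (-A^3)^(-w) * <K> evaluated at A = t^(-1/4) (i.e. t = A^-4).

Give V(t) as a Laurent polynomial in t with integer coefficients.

The presented braid s2 s2 s1 s2 s2 s2 s2 s1 s1 s2 s2 s2 s2^-1 s2^-1 on 3 strands reduces by inverse Markov moves (closure unchanged at each step):
  Deconjugate: the word is γ·β·γ⁻¹ with γ = s2 s2 (prefix) and γ⁻¹ = s2^-1 s2^-1 (suffix); strip both.
Reduced to β = s1 s2 s2 s2 s2 s1 s1 s2 s2 s2 on 3 strands, 10 crossings.
Compute on β:
Braid: s1 s2 s2 s2 s2 s1 s1 s2 s2 s2 on 3 strands, 10 crossings.
Writhe w = (#positive) - (#negative) = 10 - 0 = 10.
Computing the Kauffman bracket via state sum. There are 2^10 = 1024 states.
For each crossing: s=0 is the vertical smoothing, s=1 horizontal. Crossing k contributes A^(sign_k * (1 - 2*s_k)); loop factor d = -A^2 - A^-2.
Tabulate the states by total A-exponent and number of loops L (A-exp: L × count):
  A^10: L=3 ×1
  A^8: L=2 ×10
  A^6: L=1 ×21, L=3 ×24
  A^4: L=2 ×84, L=4 ×36
  A^2: L=1 ×24, L=3 ×151, L=5 ×35
  A^0: L=2 ×72, L=4 ×159, L=6 ×21
  A^-2: L=3 ×98, L=5 ×105, L=7 ×7
  A^-4: L=4 ×76, L=6 ×43, L=8 ×1
  A^-6: L=5 ×35, L=7 ×10
  A^-8: L=6 ×9, L=8 ×1
  A^-10: L=7 ×1
Each group contributes A^e * Σ count * d^(L-1):
Powers of d = -A^2 - A^-2: d^2 = A^4 + 2 + A^-4; d^3 = -A^6 - 3*A^2 - 3*A^-2 - A^-6; d^4 = A^8 + 4*A^4 + 6 + 4*A^-4 + A^-8; d^5 = -A^10 - 5*A^6 - 10*A^2 - 10*A^-2 - 5*A^-6 - A^-10; d^6 = A^12 + 6*A^8 + 15*A^4 + 20 + 15*A^-4 + 6*A^-8 + A^-12; d^7 = -A^14 - 7*A^10 - 21*A^6 - 35*A^2 - 35*A^-2 - 21*A^-6 - 7*A^-10 - A^-14.
  A^10 * (d^2) = A^14 + 2*A^10 + A^6
  A^8 * (10*d) = -10*A^10 - 10*A^6
  A^6 * (21 + 24*d^2) = 24*A^10 + 69*A^6 + 24*A^2
  A^4 * (84*d + 36*d^3) = -36*A^10 - 192*A^6 - 192*A^2 - 36*A^-2
  A^2 * (24 + 151*d^2 + 35*d^4) = 35*A^10 + 291*A^6 + 536*A^2 + 291*A^-2 + 35*A^-6
  A^0 * (72*d + 159*d^3 + 21*d^5) = -21*A^10 - 264*A^6 - 759*A^2 - 759*A^-2 - 264*A^-6 - 21*A^-10
  A^-2 * (98*d^2 + 105*d^4 + 7*d^6) = 7*A^10 + 147*A^6 + 623*A^2 + 966*A^-2 + 623*A^-6 + 147*A^-10 + 7*A^-14
  A^-4 * (76*d^3 + 43*d^5 + d^7) = -A^10 - 50*A^6 - 312*A^2 - 693*A^-2 - 693*A^-6 - 312*A^-10 - 50*A^-14 - A^-18
  A^-6 * (35*d^4 + 10*d^6) = 10*A^6 + 95*A^2 + 290*A^-2 + 410*A^-6 + 290*A^-10 + 95*A^-14 + 10*A^-18
  A^-8 * (9*d^5 + d^7) = -A^6 - 16*A^2 - 66*A^-2 - 125*A^-6 - 125*A^-10 - 66*A^-14 - 16*A^-18 - A^-22
  A^-10 * (d^6) = A^2 + 6*A^-2 + 15*A^-6 + 20*A^-10 + 15*A^-14 + 6*A^-18 + A^-22
Summing the groups: <K> = A^14 + A^6 - A^-2 + A^-6 - A^-10 + A^-14 - A^-18
Normalise by the writhe: (-A^3)^(-w) = (-A^3)^(-10) = A^-30, so f(A) = A^-30 * <K> = A^-16 + A^-24 - A^-32 + A^-36 - A^-40 + A^-44 - A^-48.
Substitute A = t^(-1/4), i.e. A^e → t^(-e/4): V(t) = -t^12 + t^11 - t^10 + t^9 - t^8 + t^6 + t^4

Answer: -t^12 + t^11 - t^10 + t^9 - t^8 + t^6 + t^4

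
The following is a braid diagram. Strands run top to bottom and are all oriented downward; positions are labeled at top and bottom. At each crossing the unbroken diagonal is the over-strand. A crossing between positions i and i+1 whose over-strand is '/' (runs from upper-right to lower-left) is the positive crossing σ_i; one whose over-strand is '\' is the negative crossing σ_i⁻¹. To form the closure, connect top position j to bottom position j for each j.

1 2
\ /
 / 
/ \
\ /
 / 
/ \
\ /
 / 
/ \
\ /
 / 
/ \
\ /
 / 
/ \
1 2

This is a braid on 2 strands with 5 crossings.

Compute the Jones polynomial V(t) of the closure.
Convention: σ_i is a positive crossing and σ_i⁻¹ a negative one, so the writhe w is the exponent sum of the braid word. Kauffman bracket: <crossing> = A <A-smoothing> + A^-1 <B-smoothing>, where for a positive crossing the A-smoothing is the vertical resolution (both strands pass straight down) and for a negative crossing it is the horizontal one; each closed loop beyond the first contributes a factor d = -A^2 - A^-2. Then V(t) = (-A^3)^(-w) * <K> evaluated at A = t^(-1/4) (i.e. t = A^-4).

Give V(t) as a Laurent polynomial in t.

-t^7 + t^6 - t^5 + t^4 + t^2

Derivation:
Reading the diagram top to bottom ('/'-over between positions i,i+1 = s_i, '\'-over = s_i^-1): braid word = s1 s1 s1 s1 s1.
Braid: s1 s1 s1 s1 s1 on 2 strands, 5 crossings.
Writhe w = (#positive) - (#negative) = 5 - 0 = 5.
Computing the Kauffman bracket via state sum. There are 2^5 = 32 states.
Smooth each crossing (0=||, 1=⌣⌢); contribution A^(Σ sign_k(1-2s_k)) * d^(L-1).
  state 00000: A-exp=+5, loops=2, term = A^5 * d^1
  state 00001: A-exp=+3, loops=1, term = A^3 * d^0
  state 00010: A-exp=+3, loops=1, term = A^3 * d^0
  state 00011: A-exp=+1, loops=2, term = A^1 * d^1
  state 00100: A-exp=+3, loops=1, term = A^3 * d^0
  state 00101: A-exp=+1, loops=2, term = A^1 * d^1
  state 00110: A-exp=+1, loops=2, term = A^1 * d^1
  state 00111: A-exp=-1, loops=3, term = A^-1 * d^2
  state 01000: A-exp=+3, loops=1, term = A^3 * d^0
  state 01001: A-exp=+1, loops=2, term = A^1 * d^1
  state 01010: A-exp=+1, loops=2, term = A^1 * d^1
  state 01011: A-exp=-1, loops=3, term = A^-1 * d^2
  state 01100: A-exp=+1, loops=2, term = A^1 * d^1
  state 01101: A-exp=-1, loops=3, term = A^-1 * d^2
  state 01110: A-exp=-1, loops=3, term = A^-1 * d^2
  state 01111: A-exp=-3, loops=4, term = A^-3 * d^3
  state 10000: A-exp=+3, loops=1, term = A^3 * d^0
  state 10001: A-exp=+1, loops=2, term = A^1 * d^1
  state 10010: A-exp=+1, loops=2, term = A^1 * d^1
  state 10011: A-exp=-1, loops=3, term = A^-1 * d^2
  state 10100: A-exp=+1, loops=2, term = A^1 * d^1
  state 10101: A-exp=-1, loops=3, term = A^-1 * d^2
  state 10110: A-exp=-1, loops=3, term = A^-1 * d^2
  state 10111: A-exp=-3, loops=4, term = A^-3 * d^3
  state 11000: A-exp=+1, loops=2, term = A^1 * d^1
  state 11001: A-exp=-1, loops=3, term = A^-1 * d^2
  state 11010: A-exp=-1, loops=3, term = A^-1 * d^2
  state 11011: A-exp=-3, loops=4, term = A^-3 * d^3
  state 11100: A-exp=-1, loops=3, term = A^-1 * d^2
  state 11101: A-exp=-3, loops=4, term = A^-3 * d^3
  state 11110: A-exp=-3, loops=4, term = A^-3 * d^3
  state 11111: A-exp=-5, loops=5, term = A^-5 * d^4
Collect the terms by A-exponent (count of states per loop number):
Powers of d = -A^2 - A^-2: d^2 = A^4 + 2 + A^-4; d^3 = -A^6 - 3*A^2 - 3*A^-2 - A^-6; d^4 = A^8 + 4*A^4 + 6 + 4*A^-4 + A^-8.
  A^5 * (d) = -A^7 - A^3
  A^3 * (5) = 5*A^3
  A^1 * (10*d) = -10*A^3 - 10*A^-1
  A^-1 * (10*d^2) = 10*A^3 + 20*A^-1 + 10*A^-5
  A^-3 * (5*d^3) = -5*A^3 - 15*A^-1 - 15*A^-5 - 5*A^-9
  A^-5 * (d^4) = A^3 + 4*A^-1 + 6*A^-5 + 4*A^-9 + A^-13
Summing the groups: <K> = -A^7 - A^-1 + A^-5 - A^-9 + A^-13
Normalise by the writhe: (-A^3)^(-w) = (-A^3)^(-5) = -A^-15, so f(A) = -A^-15 * <K> = A^-8 + A^-16 - A^-20 + A^-24 - A^-28.
Substitute A = t^(-1/4), i.e. A^e → t^(-e/4): V(t) = -t^7 + t^6 - t^5 + t^4 + t^2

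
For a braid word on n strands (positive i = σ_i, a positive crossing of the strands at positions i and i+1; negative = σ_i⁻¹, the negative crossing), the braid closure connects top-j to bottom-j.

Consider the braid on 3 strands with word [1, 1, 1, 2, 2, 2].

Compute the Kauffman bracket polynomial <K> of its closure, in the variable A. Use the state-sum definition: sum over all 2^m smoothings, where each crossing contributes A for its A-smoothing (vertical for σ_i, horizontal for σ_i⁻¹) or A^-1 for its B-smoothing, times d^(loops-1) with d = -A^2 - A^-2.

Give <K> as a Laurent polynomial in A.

A^10 + 2*A^2 - 2*A^-2 + A^-6 - 2*A^-10 + A^-14

Derivation:
Braid: s1 s1 s1 s2 s2 s2 on 3 strands, 6 crossings.
Writhe w = (#positive) - (#negative) = 6 - 0 = 6.
State-sum expansion of <K>. There are 2^6 = 64 states.
Smooth each crossing (0=||, 1=⌣⌢); contribution A^(Σ sign_k(1-2s_k)) * d^(L-1).
Tabulate the states by total A-exponent and number of loops L (A-exp: L × count):
  A^6: L=3 ×1
  A^4: L=2 ×6
  A^2: L=1 ×9, L=3 ×6
  A^0: L=2 ×18, L=4 ×2
  A^-2: L=3 ×15
  A^-4: L=4 ×6
  A^-6: L=5 ×1
Each group contributes A^e * Σ count * d^(L-1):
Powers of d = -A^2 - A^-2: d^2 = A^4 + 2 + A^-4; d^3 = -A^6 - 3*A^2 - 3*A^-2 - A^-6; d^4 = A^8 + 4*A^4 + 6 + 4*A^-4 + A^-8.
  A^6 * (d^2) = A^10 + 2*A^6 + A^2
  A^4 * (6*d) = -6*A^6 - 6*A^2
  A^2 * (9 + 6*d^2) = 6*A^6 + 21*A^2 + 6*A^-2
  A^0 * (18*d + 2*d^3) = -2*A^6 - 24*A^2 - 24*A^-2 - 2*A^-6
  A^-2 * (15*d^2) = 15*A^2 + 30*A^-2 + 15*A^-6
  A^-4 * (6*d^3) = -6*A^2 - 18*A^-2 - 18*A^-6 - 6*A^-10
  A^-6 * (d^4) = A^2 + 4*A^-2 + 6*A^-6 + 4*A^-10 + A^-14
Summing the groups: <K> = A^10 + 2*A^2 - 2*A^-2 + A^-6 - 2*A^-10 + A^-14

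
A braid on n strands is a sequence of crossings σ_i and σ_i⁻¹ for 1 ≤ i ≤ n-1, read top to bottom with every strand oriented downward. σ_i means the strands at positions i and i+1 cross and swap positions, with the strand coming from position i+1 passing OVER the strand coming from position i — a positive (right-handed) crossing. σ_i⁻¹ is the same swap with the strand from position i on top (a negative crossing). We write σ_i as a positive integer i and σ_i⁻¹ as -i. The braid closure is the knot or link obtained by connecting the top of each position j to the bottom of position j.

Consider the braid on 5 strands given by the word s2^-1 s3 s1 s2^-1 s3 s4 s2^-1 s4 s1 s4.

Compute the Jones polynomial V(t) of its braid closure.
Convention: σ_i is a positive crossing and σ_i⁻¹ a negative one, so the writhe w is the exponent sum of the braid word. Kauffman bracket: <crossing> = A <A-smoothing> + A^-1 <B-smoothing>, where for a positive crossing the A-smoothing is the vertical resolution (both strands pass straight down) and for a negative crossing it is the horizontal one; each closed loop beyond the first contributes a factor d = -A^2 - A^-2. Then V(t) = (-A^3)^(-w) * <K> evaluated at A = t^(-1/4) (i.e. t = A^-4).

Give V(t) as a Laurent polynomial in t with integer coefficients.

Braid: s2^-1 s3 s1 s2^-1 s3 s4 s2^-1 s4 s1 s4 on 5 strands, 10 crossings.
Writhe w = (#positive) - (#negative) = 7 - 3 = 4.
State-sum expansion of <K>. There are 2^10 = 1024 states.
Each crossing splits two ways (0=vertical, 1=horizontal). The state's weight is A^(#A-smoothings - #B-smoothings) * d^(loops - 1).
Tabulate the states by total A-exponent and number of loops L (A-exp: L × count):
  A^10: L=6 ×1
  A^8: L=5 ×10
  A^6: L=4 ×42, L=6 ×3
  A^4: L=3 ×95, L=5 ×24, L=7 ×1
  A^2: L=2 ×117, L=4 ×86, L=6 ×7
  A^0: L=1 ×63, L=3 ×157, L=5 ×32
  A^-2: L=2 ×120, L=4 ×87, L=6 ×3
  A^-4: L=3 ×99, L=5 ×21
  A^-6: L=4 ×43, L=6 ×2
  A^-8: L=5 ×10
  A^-10: L=6 ×1
Each group contributes A^e * Σ count * d^(L-1):
Powers of d = -A^2 - A^-2: d^2 = A^4 + 2 + A^-4; d^3 = -A^6 - 3*A^2 - 3*A^-2 - A^-6; d^4 = A^8 + 4*A^4 + 6 + 4*A^-4 + A^-8; d^5 = -A^10 - 5*A^6 - 10*A^2 - 10*A^-2 - 5*A^-6 - A^-10; d^6 = A^12 + 6*A^8 + 15*A^4 + 20 + 15*A^-4 + 6*A^-8 + A^-12.
  A^10 * (d^5) = -A^20 - 5*A^16 - 10*A^12 - 10*A^8 - 5*A^4 - 1
  A^8 * (10*d^4) = 10*A^16 + 40*A^12 + 60*A^8 + 40*A^4 + 10
  A^6 * (42*d^3 + 3*d^5) = -3*A^16 - 57*A^12 - 156*A^8 - 156*A^4 - 57 - 3*A^-4
  A^4 * (95*d^2 + 24*d^4 + d^6) = A^16 + 30*A^12 + 206*A^8 + 354*A^4 + 206 + 30*A^-4 + A^-8
  A^2 * (117*d + 86*d^3 + 7*d^5) = -7*A^12 - 121*A^8 - 445*A^4 - 445 - 121*A^-4 - 7*A^-8
  A^0 * (63 + 157*d^2 + 32*d^4) = 32*A^8 + 285*A^4 + 569 + 285*A^-4 + 32*A^-8
  A^-2 * (120*d + 87*d^3 + 3*d^5) = -3*A^8 - 102*A^4 - 411 - 411*A^-4 - 102*A^-8 - 3*A^-12
  A^-4 * (99*d^2 + 21*d^4) = 21*A^4 + 183 + 324*A^-4 + 183*A^-8 + 21*A^-12
  A^-6 * (43*d^3 + 2*d^5) = -2*A^4 - 53 - 149*A^-4 - 149*A^-8 - 53*A^-12 - 2*A^-16
  A^-8 * (10*d^4) = 10 + 40*A^-4 + 60*A^-8 + 40*A^-12 + 10*A^-16
  A^-10 * (d^5) = -1 - 5*A^-4 - 10*A^-8 - 10*A^-12 - 5*A^-16 - A^-20
Summing the groups: <K> = -A^20 + 3*A^16 - 4*A^12 + 8*A^8 - 10*A^4 + 10 - 10*A^-4 + 8*A^-8 - 5*A^-12 + 3*A^-16 - A^-20
Normalise by the writhe: (-A^3)^(-w) = (-A^3)^(-4) = A^-12, so f(A) = A^-12 * <K> = -A^8 + 3*A^4 - 4 + 8*A^-4 - 10*A^-8 + 10*A^-12 - 10*A^-16 + 8*A^-20 - 5*A^-24 + 3*A^-28 - A^-32.
Substitute A = t^(-1/4), i.e. A^e → t^(-e/4): V(t) = -t^8 + 3*t^7 - 5*t^6 + 8*t^5 - 10*t^4 + 10*t^3 - 10*t^2 + 8*t - 4 + 3*t^-1 - t^-2

Answer: -t^8 + 3*t^7 - 5*t^6 + 8*t^5 - 10*t^4 + 10*t^3 - 10*t^2 + 8*t - 4 + 3*t^-1 - t^-2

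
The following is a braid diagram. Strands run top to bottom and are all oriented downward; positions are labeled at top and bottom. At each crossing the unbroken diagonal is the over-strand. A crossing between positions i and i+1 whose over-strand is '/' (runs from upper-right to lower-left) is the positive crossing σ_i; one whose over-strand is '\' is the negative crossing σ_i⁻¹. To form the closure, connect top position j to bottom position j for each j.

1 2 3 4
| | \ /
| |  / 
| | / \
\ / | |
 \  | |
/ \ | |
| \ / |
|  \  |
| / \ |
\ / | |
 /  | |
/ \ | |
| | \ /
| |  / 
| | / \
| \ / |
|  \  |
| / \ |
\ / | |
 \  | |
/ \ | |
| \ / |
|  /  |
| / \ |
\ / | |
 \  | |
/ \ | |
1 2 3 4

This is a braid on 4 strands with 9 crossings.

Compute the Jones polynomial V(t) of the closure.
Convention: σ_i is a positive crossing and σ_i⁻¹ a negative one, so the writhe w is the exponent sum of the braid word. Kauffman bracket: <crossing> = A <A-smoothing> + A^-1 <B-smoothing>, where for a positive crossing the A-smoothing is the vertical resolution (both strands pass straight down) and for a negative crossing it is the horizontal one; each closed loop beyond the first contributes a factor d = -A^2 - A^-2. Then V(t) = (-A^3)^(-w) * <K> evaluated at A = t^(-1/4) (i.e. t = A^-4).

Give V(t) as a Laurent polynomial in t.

t^2 - 2*t + 3 - 3*t^-1 + 3*t^-2 - 2*t^-3 + 2*t^-4 - t^-5

Derivation:
Reading the diagram top to bottom ('/'-over between positions i,i+1 = s_i, '\'-over = s_i^-1): braid word = s3 s1^-1 s2^-1 s1 s3 s2^-1 s1^-1 s2 s1^-1.
Braid: s3 s1^-1 s2^-1 s1 s3 s2^-1 s1^-1 s2 s1^-1 on 4 strands, 9 crossings.
Writhe w = (#positive) - (#negative) = 4 - 5 = -1.
Computing the Kauffman bracket via state sum. There are 2^9 = 512 states.
Each crossing splits two ways (0=vertical, 1=horizontal). The state's weight is A^(#A-smoothings - #B-smoothings) * d^(loops - 1).
Tabulate the states by total A-exponent and number of loops L (A-exp: L × count):
  A^9: L=5 ×1
  A^7: L=4 ×9
  A^5: L=3 ×32, L=5 ×4
  A^3: L=2 ×53, L=4 ×30, L=6 ×1
  A^1: L=1 ×35, L=3 ×80, L=5 ×11
  A^-1: L=2 ×86, L=4 ×39, L=6 ×1
  A^-3: L=1 ×21, L=3 ×58, L=5 ×5
  A^-5: L=2 ×26, L=4 ×10
  A^-7: L=1 ×3, L=3 ×6
  A^-9: L=2 ×1
Each group contributes A^e * Σ count * d^(L-1):
Powers of d = -A^2 - A^-2: d^2 = A^4 + 2 + A^-4; d^3 = -A^6 - 3*A^2 - 3*A^-2 - A^-6; d^4 = A^8 + 4*A^4 + 6 + 4*A^-4 + A^-8; d^5 = -A^10 - 5*A^6 - 10*A^2 - 10*A^-2 - 5*A^-6 - A^-10.
  A^9 * (d^4) = A^17 + 4*A^13 + 6*A^9 + 4*A^5 + A
  A^7 * (9*d^3) = -9*A^13 - 27*A^9 - 27*A^5 - 9*A
  A^5 * (32*d^2 + 4*d^4) = 4*A^13 + 48*A^9 + 88*A^5 + 48*A + 4*A^-3
  A^3 * (53*d + 30*d^3 + d^5) = -A^13 - 35*A^9 - 153*A^5 - 153*A - 35*A^-3 - A^-7
  A^1 * (35 + 80*d^2 + 11*d^4) = 11*A^9 + 124*A^5 + 261*A + 124*A^-3 + 11*A^-7
  A^-1 * (86*d + 39*d^3 + d^5) = -A^9 - 44*A^5 - 213*A - 213*A^-3 - 44*A^-7 - A^-11
  A^-3 * (21 + 58*d^2 + 5*d^4) = 5*A^5 + 78*A + 167*A^-3 + 78*A^-7 + 5*A^-11
  A^-5 * (26*d + 10*d^3) = -10*A - 56*A^-3 - 56*A^-7 - 10*A^-11
  A^-7 * (3 + 6*d^2) = 6*A^-3 + 15*A^-7 + 6*A^-11
  A^-9 * (d) = -A^-7 - A^-11
Summing the groups: <K> = A^17 - 2*A^13 + 2*A^9 - 3*A^5 + 3*A - 3*A^-3 + 2*A^-7 - A^-11
Normalise by the writhe: (-A^3)^(-w) = (-A^3)^(1) = -A^3, so f(A) = -A^3 * <K> = -A^20 + 2*A^16 - 2*A^12 + 3*A^8 - 3*A^4 + 3 - 2*A^-4 + A^-8.
Substitute A = t^(-1/4), i.e. A^e → t^(-e/4): V(t) = t^2 - 2*t + 3 - 3*t^-1 + 3*t^-2 - 2*t^-3 + 2*t^-4 - t^-5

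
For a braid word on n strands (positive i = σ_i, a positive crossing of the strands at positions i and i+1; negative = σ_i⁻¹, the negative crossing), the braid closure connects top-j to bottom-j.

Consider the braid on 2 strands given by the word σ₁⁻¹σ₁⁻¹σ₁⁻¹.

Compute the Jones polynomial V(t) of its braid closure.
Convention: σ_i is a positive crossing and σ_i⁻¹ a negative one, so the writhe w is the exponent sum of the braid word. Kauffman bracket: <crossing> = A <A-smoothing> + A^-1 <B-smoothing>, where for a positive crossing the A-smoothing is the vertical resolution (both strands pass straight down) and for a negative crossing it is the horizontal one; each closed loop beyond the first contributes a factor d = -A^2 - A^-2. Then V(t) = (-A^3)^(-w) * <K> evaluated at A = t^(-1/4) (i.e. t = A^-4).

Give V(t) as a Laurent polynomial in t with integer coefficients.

Braid: s1^-1 s1^-1 s1^-1 on 2 strands, 3 crossings.
Writhe w = (#positive) - (#negative) = 0 - 3 = -3.
Computing the Kauffman bracket via state sum. There are 2^3 = 8 states.
Smooth each crossing (0=||, 1=⌣⌢); contribution A^(Σ sign_k(1-2s_k)) * d^(L-1).
  state 000: A-exp=-3, loops=2, term = A^-3 * d^1
  state 001: A-exp=-1, loops=1, term = A^-1 * d^0
  state 010: A-exp=-1, loops=1, term = A^-1 * d^0
  state 011: A-exp=+1, loops=2, term = A^1 * d^1
  state 100: A-exp=-1, loops=1, term = A^-1 * d^0
  state 101: A-exp=+1, loops=2, term = A^1 * d^1
  state 110: A-exp=+1, loops=2, term = A^1 * d^1
  state 111: A-exp=+3, loops=3, term = A^3 * d^2
Collect the terms by A-exponent (count of states per loop number):
Powers of d = -A^2 - A^-2: d^2 = A^4 + 2 + A^-4.
  A^3 * (d^2) = A^7 + 2*A^3 + A^-1
  A^1 * (3*d) = -3*A^3 - 3*A^-1
  A^-1 * (3) = 3*A^-1
  A^-3 * (d) = -A^-1 - A^-5
Summing the groups: <K> = A^7 - A^3 - A^-5
Normalise by the writhe: (-A^3)^(-w) = (-A^3)^(3) = -A^9, so f(A) = -A^9 * <K> = -A^16 + A^12 + A^4.
Substitute A = t^(-1/4), i.e. A^e → t^(-e/4): V(t) = t^-1 + t^-3 - t^-4

Answer: t^-1 + t^-3 - t^-4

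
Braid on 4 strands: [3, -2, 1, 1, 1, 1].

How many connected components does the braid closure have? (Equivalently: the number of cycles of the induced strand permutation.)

2

Derivation:
Track the strand permutation on 4 strands, starting from identity.
  step 1: s3 swaps positions 3,4 -> [1 2 4 3]
  step 2: s2^-1 swaps positions 2,3 -> [1 4 2 3]
  step 3: s1 swaps positions 1,2 -> [4 1 2 3]
  step 4: s1 swaps positions 1,2 -> [1 4 2 3]
  step 5: s1 swaps positions 1,2 -> [4 1 2 3]
  step 6: s1 swaps positions 1,2 -> [1 4 2 3]
Final permutation (position -> original strand): [1 4 2 3]
Closure components = cycle count of this permutation = 2.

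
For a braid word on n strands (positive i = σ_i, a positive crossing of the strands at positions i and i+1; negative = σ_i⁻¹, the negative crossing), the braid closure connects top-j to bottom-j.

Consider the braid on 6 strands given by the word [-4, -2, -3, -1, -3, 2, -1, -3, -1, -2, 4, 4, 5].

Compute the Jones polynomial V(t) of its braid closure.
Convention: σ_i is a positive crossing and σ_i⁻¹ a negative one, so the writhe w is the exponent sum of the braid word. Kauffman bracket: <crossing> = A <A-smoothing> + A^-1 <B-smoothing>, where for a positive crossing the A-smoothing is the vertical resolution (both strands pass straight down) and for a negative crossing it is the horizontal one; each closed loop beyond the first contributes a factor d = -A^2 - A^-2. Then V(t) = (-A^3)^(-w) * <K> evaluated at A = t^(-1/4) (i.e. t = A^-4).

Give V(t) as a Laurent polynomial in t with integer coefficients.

t^-2 - 2*t^-3 + 5*t^-4 - 5*t^-5 + 6*t^-6 - 6*t^-7 + 4*t^-8 - 3*t^-9 + t^-10

Derivation:
The presented braid s4^-1 s2^-1 s3^-1 s1^-1 s3^-1 s2 s1^-1 s3^-1 s1^-1 s2^-1 s4 s4 s5 on 6 strands reduces by inverse Markov moves (closure unchanged at each step):
  Destabilize: the word has the form β·s5 where s5 occurs only as the final letter (β ∈ B_5); drop it and the last strand → 5 strands.
  Deconjugate: the word is γ·β·γ⁻¹ with γ = s4^-1 (prefix) and γ⁻¹ = s4 (suffix); strip both.
  Destabilize: the word has the form β·s4 where s4 occurs only as the final letter (β ∈ B_4); drop it and the last strand → 4 strands.
Reduced to β = s2^-1 s3^-1 s1^-1 s3^-1 s2 s1^-1 s3^-1 s1^-1 s2^-1 on 4 strands, 9 crossings.
Compute on β:
Braid: s2^-1 s3^-1 s1^-1 s3^-1 s2 s1^-1 s3^-1 s1^-1 s2^-1 on 4 strands, 9 crossings.
Writhe w = (#positive) - (#negative) = 1 - 8 = -7.
Enumerate smoothing states for the bracket polynomial. There are 2^9 = 512 states.
For each crossing: s=0 is the vertical smoothing, s=1 horizontal. Crossing k contributes A^(sign_k * (1 - 2*s_k)); loop factor d = -A^2 - A^-2.
Tabulate the states by total A-exponent and number of loops L (A-exp: L × count):
  A^9: L=6 ×1
  A^7: L=5 ×9
  A^5: L=4 ×35, L=6 ×1
  A^3: L=3 ×74, L=5 ×10
  A^1: L=2 ×85, L=4 ×41
  A^-1: L=1 ×42, L=3 ×80, L=5 ×4
  A^-3: L=2 ×65, L=4 ×19
  A^-5: L=1 ×9, L=3 ×26, L=5 ×1
  A^-7: L=2 ×6, L=4 ×3
  A^-9: L=3 ×1
Each group contributes A^e * Σ count * d^(L-1):
Powers of d = -A^2 - A^-2: d^2 = A^4 + 2 + A^-4; d^3 = -A^6 - 3*A^2 - 3*A^-2 - A^-6; d^4 = A^8 + 4*A^4 + 6 + 4*A^-4 + A^-8; d^5 = -A^10 - 5*A^6 - 10*A^2 - 10*A^-2 - 5*A^-6 - A^-10.
  A^9 * (d^5) = -A^19 - 5*A^15 - 10*A^11 - 10*A^7 - 5*A^3 - A^-1
  A^7 * (9*d^4) = 9*A^15 + 36*A^11 + 54*A^7 + 36*A^3 + 9*A^-1
  A^5 * (35*d^3 + d^5) = -A^15 - 40*A^11 - 115*A^7 - 115*A^3 - 40*A^-1 - A^-5
  A^3 * (74*d^2 + 10*d^4) = 10*A^11 + 114*A^7 + 208*A^3 + 114*A^-1 + 10*A^-5
  A^1 * (85*d + 41*d^3) = -41*A^7 - 208*A^3 - 208*A^-1 - 41*A^-5
  A^-1 * (42 + 80*d^2 + 4*d^4) = 4*A^7 + 96*A^3 + 226*A^-1 + 96*A^-5 + 4*A^-9
  A^-3 * (65*d + 19*d^3) = -19*A^3 - 122*A^-1 - 122*A^-5 - 19*A^-9
  A^-5 * (9 + 26*d^2 + d^4) = A^3 + 30*A^-1 + 67*A^-5 + 30*A^-9 + A^-13
  A^-7 * (6*d + 3*d^3) = -3*A^-1 - 15*A^-5 - 15*A^-9 - 3*A^-13
  A^-9 * (d^2) = A^-5 + 2*A^-9 + A^-13
Summing the groups: <K> = -A^19 + 3*A^15 - 4*A^11 + 6*A^7 - 6*A^3 + 5*A^-1 - 5*A^-5 + 2*A^-9 - A^-13
Normalise by the writhe: (-A^3)^(-w) = (-A^3)^(7) = -A^21, so f(A) = -A^21 * <K> = A^40 - 3*A^36 + 4*A^32 - 6*A^28 + 6*A^24 - 5*A^20 + 5*A^16 - 2*A^12 + A^8.
Substitute A = t^(-1/4), i.e. A^e → t^(-e/4): V(t) = t^-2 - 2*t^-3 + 5*t^-4 - 5*t^-5 + 6*t^-6 - 6*t^-7 + 4*t^-8 - 3*t^-9 + t^-10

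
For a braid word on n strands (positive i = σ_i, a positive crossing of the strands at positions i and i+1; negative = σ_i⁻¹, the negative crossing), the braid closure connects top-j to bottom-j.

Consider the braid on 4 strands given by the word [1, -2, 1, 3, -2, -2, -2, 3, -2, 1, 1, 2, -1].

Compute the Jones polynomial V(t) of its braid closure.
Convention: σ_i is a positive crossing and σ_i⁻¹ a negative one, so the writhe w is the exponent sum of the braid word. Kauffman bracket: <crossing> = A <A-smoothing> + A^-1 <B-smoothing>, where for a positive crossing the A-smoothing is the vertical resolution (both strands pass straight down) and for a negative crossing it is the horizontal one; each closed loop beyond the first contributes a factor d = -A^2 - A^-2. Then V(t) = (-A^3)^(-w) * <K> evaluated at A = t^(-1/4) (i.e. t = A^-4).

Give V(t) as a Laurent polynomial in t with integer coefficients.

-t^5 + 2*t^4 - 3*t^3 + 5*t^2 - 5*t + 6 - 5*t^-1 + 3*t^-2 - 2*t^-3 + t^-4

Derivation:
The presented braid s1 s2^-1 s1 s3 s2^-1 s2^-1 s2^-1 s3 s2^-1 s1 s1 s2 s1^-1 on 4 strands reduces by inverse Markov moves (closure unchanged at each step):
  Deconjugate: the word is γ·β·γ⁻¹ with γ = s1 s2^-1 (prefix) and γ⁻¹ = s2 s1^-1 (suffix); strip both.
Reduced to β = s1 s3 s2^-1 s2^-1 s2^-1 s3 s2^-1 s1 s1 on 4 strands, 9 crossings.
Compute on β:
Braid: s1 s3 s2^-1 s2^-1 s2^-1 s3 s2^-1 s1 s1 on 4 strands, 9 crossings.
Writhe w = (#positive) - (#negative) = 5 - 4 = 1.
Enumerate smoothing states for the bracket polynomial. There are 2^9 = 512 states.
Smooth each crossing (0=||, 1=⌣⌢); contribution A^(Σ sign_k(1-2s_k)) * d^(L-1).
Tabulate the states by total A-exponent and number of loops L (A-exp: L × count):
  A^9: L=6 ×1
  A^7: L=5 ×9
  A^5: L=4 ×33, L=6 ×3
  A^3: L=3 ×64, L=5 ×19, L=7 ×1
  A^1: L=2 ×68, L=4 ×52, L=6 ×6
  A^-1: L=1 ×33, L=3 ×75, L=5 ×18
  A^-3: L=2 ×51, L=4 ×32, L=6 ×1
  A^-5: L=3 ×32, L=5 ×4
  A^-7: L=4 ×9
  A^-9: L=5 ×1
Each group contributes A^e * Σ count * d^(L-1):
Powers of d = -A^2 - A^-2: d^2 = A^4 + 2 + A^-4; d^3 = -A^6 - 3*A^2 - 3*A^-2 - A^-6; d^4 = A^8 + 4*A^4 + 6 + 4*A^-4 + A^-8; d^5 = -A^10 - 5*A^6 - 10*A^2 - 10*A^-2 - 5*A^-6 - A^-10; d^6 = A^12 + 6*A^8 + 15*A^4 + 20 + 15*A^-4 + 6*A^-8 + A^-12.
  A^9 * (d^5) = -A^19 - 5*A^15 - 10*A^11 - 10*A^7 - 5*A^3 - A^-1
  A^7 * (9*d^4) = 9*A^15 + 36*A^11 + 54*A^7 + 36*A^3 + 9*A^-1
  A^5 * (33*d^3 + 3*d^5) = -3*A^15 - 48*A^11 - 129*A^7 - 129*A^3 - 48*A^-1 - 3*A^-5
  A^3 * (64*d^2 + 19*d^4 + d^6) = A^15 + 25*A^11 + 155*A^7 + 262*A^3 + 155*A^-1 + 25*A^-5 + A^-9
  A^1 * (68*d + 52*d^3 + 6*d^5) = -6*A^11 - 82*A^7 - 284*A^3 - 284*A^-1 - 82*A^-5 - 6*A^-9
  A^-1 * (33 + 75*d^2 + 18*d^4) = 18*A^7 + 147*A^3 + 291*A^-1 + 147*A^-5 + 18*A^-9
  A^-3 * (51*d + 32*d^3 + d^5) = -A^7 - 37*A^3 - 157*A^-1 - 157*A^-5 - 37*A^-9 - A^-13
  A^-5 * (32*d^2 + 4*d^4) = 4*A^3 + 48*A^-1 + 88*A^-5 + 48*A^-9 + 4*A^-13
  A^-7 * (9*d^3) = -9*A^-1 - 27*A^-5 - 27*A^-9 - 9*A^-13
  A^-9 * (d^4) = A^-1 + 4*A^-5 + 6*A^-9 + 4*A^-13 + A^-17
Summing the groups: <K> = -A^19 + 2*A^15 - 3*A^11 + 5*A^7 - 6*A^3 + 5*A^-1 - 5*A^-5 + 3*A^-9 - 2*A^-13 + A^-17
Normalise by the writhe: (-A^3)^(-w) = (-A^3)^(-1) = -A^-3, so f(A) = -A^-3 * <K> = A^16 - 2*A^12 + 3*A^8 - 5*A^4 + 6 - 5*A^-4 + 5*A^-8 - 3*A^-12 + 2*A^-16 - A^-20.
Substitute A = t^(-1/4), i.e. A^e → t^(-e/4): V(t) = -t^5 + 2*t^4 - 3*t^3 + 5*t^2 - 5*t + 6 - 5*t^-1 + 3*t^-2 - 2*t^-3 + t^-4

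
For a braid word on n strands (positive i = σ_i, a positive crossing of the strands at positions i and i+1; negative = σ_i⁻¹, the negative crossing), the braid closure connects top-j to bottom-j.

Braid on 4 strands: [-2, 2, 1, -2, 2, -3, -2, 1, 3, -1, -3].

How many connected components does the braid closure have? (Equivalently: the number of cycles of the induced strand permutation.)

1

Derivation:
Track the strand permutation on 4 strands, starting from identity.
  step 1: s2^-1 swaps positions 2,3 -> [1 3 2 4]
  step 2: s2 swaps positions 2,3 -> [1 2 3 4]
  step 3: s1 swaps positions 1,2 -> [2 1 3 4]
  step 4: s2^-1 swaps positions 2,3 -> [2 3 1 4]
  step 5: s2 swaps positions 2,3 -> [2 1 3 4]
  step 6: s3^-1 swaps positions 3,4 -> [2 1 4 3]
  step 7: s2^-1 swaps positions 2,3 -> [2 4 1 3]
  step 8: s1 swaps positions 1,2 -> [4 2 1 3]
  step 9: s3 swaps positions 3,4 -> [4 2 3 1]
  step 10: s1^-1 swaps positions 1,2 -> [2 4 3 1]
  step 11: s3^-1 swaps positions 3,4 -> [2 4 1 3]
Final permutation (position -> original strand): [2 4 1 3]
Closure components = cycle count of this permutation = 1.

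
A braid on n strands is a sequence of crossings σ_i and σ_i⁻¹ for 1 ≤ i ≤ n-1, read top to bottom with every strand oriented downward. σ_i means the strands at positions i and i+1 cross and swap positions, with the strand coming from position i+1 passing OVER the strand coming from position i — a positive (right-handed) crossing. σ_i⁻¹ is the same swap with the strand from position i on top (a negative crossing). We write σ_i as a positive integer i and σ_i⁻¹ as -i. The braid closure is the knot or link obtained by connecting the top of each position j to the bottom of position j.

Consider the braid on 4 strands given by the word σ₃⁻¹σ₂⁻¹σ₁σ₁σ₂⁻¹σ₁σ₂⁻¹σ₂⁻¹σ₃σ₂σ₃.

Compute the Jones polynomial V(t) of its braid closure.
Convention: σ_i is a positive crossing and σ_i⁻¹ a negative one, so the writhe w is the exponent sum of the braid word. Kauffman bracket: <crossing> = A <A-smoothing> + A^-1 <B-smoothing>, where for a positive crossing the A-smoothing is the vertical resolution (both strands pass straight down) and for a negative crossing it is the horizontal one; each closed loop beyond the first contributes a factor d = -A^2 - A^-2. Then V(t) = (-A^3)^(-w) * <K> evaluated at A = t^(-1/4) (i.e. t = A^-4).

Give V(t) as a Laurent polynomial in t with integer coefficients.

-t^3 + 2*t^2 - 2*t + 3 - 2*t^-1 + 2*t^-2 - t^-3

Derivation:
The presented braid s3^-1 s2^-1 s1 s1 s2^-1 s1 s2^-1 s2^-1 s3 s2 s3 on 4 strands reduces by inverse Markov moves (closure unchanged at each step):
  Deconjugate: the word is γ·β·γ⁻¹ with γ = s3^-1 s2^-1 (prefix) and γ⁻¹ = s2 s3 (suffix); strip both.
  Destabilize: the word has the form β·s3 where s3 occurs only as the final letter (β ∈ B_3); drop it and the last strand → 3 strands.
Reduced to β = s1 s1 s2^-1 s1 s2^-1 s2^-1 on 3 strands, 6 crossings.
Compute on β:
Braid: s1 s1 s2^-1 s1 s2^-1 s2^-1 on 3 strands, 6 crossings.
Writhe w = (#positive) - (#negative) = 3 - 3 = 0.
State-sum expansion of <K>. There are 2^6 = 64 states.
Smooth each crossing (0=||, 1=⌣⌢); contribution A^(Σ sign_k(1-2s_k)) * d^(L-1).
Tabulate the states by total A-exponent and number of loops L (A-exp: L × count):
  A^6: L=4 ×1
  A^4: L=3 ×6
  A^2: L=2 ×14, L=4 ×1
  A^0: L=1 ×13, L=3 ×7
  A^-2: L=2 ×14, L=4 ×1
  A^-4: L=3 ×6
  A^-6: L=4 ×1
Each group contributes A^e * Σ count * d^(L-1):
Powers of d = -A^2 - A^-2: d^2 = A^4 + 2 + A^-4; d^3 = -A^6 - 3*A^2 - 3*A^-2 - A^-6.
  A^6 * (d^3) = -A^12 - 3*A^8 - 3*A^4 - 1
  A^4 * (6*d^2) = 6*A^8 + 12*A^4 + 6
  A^2 * (14*d + d^3) = -A^8 - 17*A^4 - 17 - A^-4
  A^0 * (13 + 7*d^2) = 7*A^4 + 27 + 7*A^-4
  A^-2 * (14*d + d^3) = -A^4 - 17 - 17*A^-4 - A^-8
  A^-4 * (6*d^2) = 6 + 12*A^-4 + 6*A^-8
  A^-6 * (d^3) = -1 - 3*A^-4 - 3*A^-8 - A^-12
Summing the groups: <K> = -A^12 + 2*A^8 - 2*A^4 + 3 - 2*A^-4 + 2*A^-8 - A^-12
Normalise by the writhe: (-A^3)^(-w) = (-A^3)^(0) = 1, so f(A) = 1 * <K> = -A^12 + 2*A^8 - 2*A^4 + 3 - 2*A^-4 + 2*A^-8 - A^-12.
Substitute A = t^(-1/4), i.e. A^e → t^(-e/4): V(t) = -t^3 + 2*t^2 - 2*t + 3 - 2*t^-1 + 2*t^-2 - t^-3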